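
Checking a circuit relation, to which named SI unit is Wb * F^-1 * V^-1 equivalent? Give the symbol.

Ω

Wb = V·s (flux: a volt is a weber per second),
    = kg·m²·s⁻²·A⁻¹.
F = C/V (capacitance = charge per voltage),
    = A·s/(kg·m²·s⁻³·A⁻¹) (substituting C and V),
    = kg⁻¹·m⁻²·s⁴·A².
So F⁻¹ = kg·m²·s⁻⁴·A⁻².
V = W/A (potential = power per current),
    = kg·m²·s⁻³·A⁻¹.
So V⁻¹ = kg⁻¹·m⁻²·s³·A.
Combining: Wb·F⁻¹·V⁻¹ = (kg·m²·s⁻²·A⁻¹) · (kg·m²·s⁻⁴·A⁻²) · (kg⁻¹·m⁻²·s³·A) = kg·m²·s⁻³·A⁻².
kg·m²·s⁻³·A⁻² is the base-SI form of the ohm.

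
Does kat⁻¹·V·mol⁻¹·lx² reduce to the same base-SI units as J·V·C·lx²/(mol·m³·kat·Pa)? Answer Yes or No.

Left side:
  kat = s⁻¹·mol.
  So kat⁻¹ = s·mol⁻¹.
  V = kg·m²·s⁻³·A⁻¹.
  lx = m⁻²·cd.
  So lx² = m⁻⁴·cd².
  Combining: kat⁻¹·V·mol⁻¹·lx² = (s·mol⁻¹) · (kg·m²·s⁻³·A⁻¹) · mol⁻¹ · (m⁻⁴·cd²) = kg·m⁻²·s⁻²·A⁻¹·mol⁻²·cd².
Right side:
  J = kg·m²·s⁻².
  V = kg·m²·s⁻³·A⁻¹.
  kat = s⁻¹·mol.
  So kat⁻¹ = s·mol⁻¹.
  Pa = kg·m⁻¹·s⁻².
  So Pa⁻¹ = kg⁻¹·m·s².
  C = s·A.
  lx = m⁻²·cd.
  So lx² = m⁻⁴·cd².
  Combining: J·mol⁻¹·V·m⁻³·kat⁻¹·Pa⁻¹·C·lx² = (kg·m²·s⁻²) · mol⁻¹ · (kg·m²·s⁻³·A⁻¹) · m⁻³ · (s·mol⁻¹) · (kg⁻¹·m·s²) · (s·A) · (m⁻⁴·cd²) = kg·m⁻²·s⁻¹·mol⁻²·cd².
Left is kg·m⁻²·s⁻²·A⁻¹·mol⁻²·cd²; right is kg·m⁻²·s⁻¹·mol⁻²·cd² — different.

No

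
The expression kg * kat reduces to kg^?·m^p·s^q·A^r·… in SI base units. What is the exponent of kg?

kat = s⁻¹·mol.
Combining: kg·kat = kg · (s⁻¹·mol) = kg·s⁻¹·mol.
The exponent of kg is 1.

1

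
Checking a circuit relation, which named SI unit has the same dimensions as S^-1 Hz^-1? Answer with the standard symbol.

S = kg⁻¹·m⁻²·s³·A².
So S⁻¹ = kg·m²·s⁻³·A⁻².
Hz = s⁻¹.
So Hz⁻¹ = s.
Combining: S⁻¹·Hz⁻¹ = (kg·m²·s⁻³·A⁻²) · s = kg·m²·s⁻²·A⁻².
kg·m²·s⁻²·A⁻² is the base-SI form of the henry.

H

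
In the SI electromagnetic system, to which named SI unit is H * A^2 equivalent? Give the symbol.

J

H = kg·m²·s⁻²·A⁻².
Combining: H·A² = (kg·m²·s⁻²·A⁻²) · A² = kg·m²·s⁻².
kg·m²·s⁻² is the base-SI form of the joule.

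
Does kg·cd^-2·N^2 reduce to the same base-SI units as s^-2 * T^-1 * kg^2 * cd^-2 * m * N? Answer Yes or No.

Left side:
  N = kg·m/s² = kg·m·s⁻² (force = mass × acceleration).
  So N² = kg²·m²·s⁻⁴.
  Combining: kg·cd⁻²·N² = kg · cd⁻² · (kg²·m²·s⁻⁴) = kg³·m²·s⁻⁴·cd⁻².
Right side:
  T = Wb/m² (flux density = flux per area),
      = kg·s⁻²·A⁻¹.
  So T⁻¹ = kg⁻¹·s²·A.
  N = kg·m/s² = kg·m·s⁻² (force = mass × acceleration).
  Combining: s⁻²·T⁻¹·kg²·cd⁻²·m·N = s⁻² · (kg⁻¹·s²·A) · kg² · cd⁻² · m · (kg·m·s⁻²) = kg²·m²·s⁻²·A·cd⁻².
Left is kg³·m²·s⁻⁴·cd⁻²; right is kg²·m²·s⁻²·A·cd⁻² — different.

No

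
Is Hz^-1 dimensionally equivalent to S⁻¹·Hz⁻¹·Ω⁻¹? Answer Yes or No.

Yes

Left side:
  Hz = 1/s = s⁻¹ (frequency is cycles per second).
  So Hz⁻¹ = s.
Right side:
  S = kg⁻¹·m⁻²·s³·A².
  So S⁻¹ = kg·m²·s⁻³·A⁻².
  Hz = s⁻¹.
  So Hz⁻¹ = s.
  Ω = kg·m²·s⁻³·A⁻².
  So Ω⁻¹ = kg⁻¹·m⁻²·s³·A².
  Combining: S⁻¹·Hz⁻¹·Ω⁻¹ = (kg·m²·s⁻³·A⁻²) · s · (kg⁻¹·m⁻²·s³·A²) = s.
Both reduce to s.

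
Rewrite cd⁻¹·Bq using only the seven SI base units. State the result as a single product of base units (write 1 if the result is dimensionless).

s⁻¹·cd⁻¹

Bq = 1/s = s⁻¹ (activity is decays per second).
Combining: cd⁻¹·Bq = cd⁻¹ · s⁻¹ = s⁻¹·cd⁻¹.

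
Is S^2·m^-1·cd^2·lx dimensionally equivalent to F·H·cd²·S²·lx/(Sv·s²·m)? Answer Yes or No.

No

Left side:
  S = kg⁻¹·m⁻²·s³·A².
  So S² = kg⁻²·m⁻⁴·s⁶·A⁴.
  lx = m⁻²·cd.
  Combining: S²·m⁻¹·cd²·lx = (kg⁻²·m⁻⁴·s⁶·A⁴) · m⁻¹ · cd² · (m⁻²·cd) = kg⁻²·m⁻⁷·s⁶·A⁴·cd³.
Right side:
  Sv = J/kg (equivalent dose = energy per mass),
      = m²·s⁻².
  So Sv⁻¹ = m⁻²·s².
  F = C/V (capacitance = charge per voltage),
      = A·s/(kg·m²·s⁻³·A⁻¹) (substituting C and V),
      = kg⁻¹·m⁻²·s⁴·A².
  H = Wb/A (inductance = flux per current),
      = kg·m²·s⁻²·A⁻².
  S = 1/Ω (conductance is reciprocal resistance),
      = kg⁻¹·m⁻²·s³·A².
  So S² = kg⁻²·m⁻⁴·s⁶·A⁴.
  lx = lm/m² (illuminance = luminous flux per area),
      = m⁻²·cd.
  Combining: Sv⁻¹·F·H·cd²·S²·lx·s⁻²·m⁻¹ = (m⁻²·s²) · (kg⁻¹·m⁻²·s⁴·A²) · (kg·m²·s⁻²·A⁻²) · cd² · (kg⁻²·m⁻⁴·s⁶·A⁴) · (m⁻²·cd) · s⁻² · m⁻¹ = kg⁻²·m⁻⁹·s⁸·A⁴·cd³.
Left is kg⁻²·m⁻⁷·s⁶·A⁴·cd³; right is kg⁻²·m⁻⁹·s⁸·A⁴·cd³ — different.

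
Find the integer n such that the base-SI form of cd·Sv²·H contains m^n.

6

Sv = J/kg (equivalent dose = energy per mass),
    = m²·s⁻².
So Sv² = m⁴·s⁻⁴.
H = Wb/A (inductance = flux per current),
    = kg·m²·s⁻²·A⁻².
Combining: cd·Sv²·H = cd · (m⁴·s⁻⁴) · (kg·m²·s⁻²·A⁻²) = kg·m⁶·s⁻⁶·A⁻²·cd.
The exponent of m is 6.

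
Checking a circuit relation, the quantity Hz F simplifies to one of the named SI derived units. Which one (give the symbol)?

Hz = 1/s = s⁻¹ (frequency is cycles per second).
F = C/V (capacitance = charge per voltage),
    = A·s/(kg·m²·s⁻³·A⁻¹) (substituting C and V),
    = kg⁻¹·m⁻²·s⁴·A².
Combining: Hz·F = s⁻¹ · (kg⁻¹·m⁻²·s⁴·A²) = kg⁻¹·m⁻²·s³·A².
kg⁻¹·m⁻²·s³·A² is the base-SI form of the siemens.

S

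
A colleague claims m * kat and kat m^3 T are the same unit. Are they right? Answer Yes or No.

No

Left side:
  kat = s⁻¹·mol.
  Combining: m·kat = m · (s⁻¹·mol) = m·s⁻¹·mol.
Right side:
  kat = s⁻¹·mol.
  T = kg·s⁻²·A⁻¹.
  Combining: kat·m³·T = (s⁻¹·mol) · m³ · (kg·s⁻²·A⁻¹) = kg·m³·s⁻³·A⁻¹·mol.
Left is m·s⁻¹·mol; right is kg·m³·s⁻³·A⁻¹·mol — different.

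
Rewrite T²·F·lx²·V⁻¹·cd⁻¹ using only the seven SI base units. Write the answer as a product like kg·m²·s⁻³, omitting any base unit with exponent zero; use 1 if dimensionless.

m⁻⁸·s³·A·cd

T = Wb/m² (flux density = flux per area),
    = kg·s⁻²·A⁻¹.
So T² = kg²·s⁻⁴·A⁻².
F = C/V (capacitance = charge per voltage),
    = A·s/(kg·m²·s⁻³·A⁻¹) (substituting C and V),
    = kg⁻¹·m⁻²·s⁴·A².
lx = lm/m² (illuminance = luminous flux per area),
    = m⁻²·cd.
So lx² = m⁻⁴·cd².
V = W/A (potential = power per current),
    = kg·m²·s⁻³·A⁻¹.
So V⁻¹ = kg⁻¹·m⁻²·s³·A.
Combining: T²·F·lx²·V⁻¹·cd⁻¹ = (kg²·s⁻⁴·A⁻²) · (kg⁻¹·m⁻²·s⁴·A²) · (m⁻⁴·cd²) · (kg⁻¹·m⁻²·s³·A) · cd⁻¹ = m⁻⁸·s³·A·cd.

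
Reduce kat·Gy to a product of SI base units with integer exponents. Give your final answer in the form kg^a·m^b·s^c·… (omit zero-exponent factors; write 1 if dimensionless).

kat = mol/s = s⁻¹·mol (catalytic activity).
Gy = J/kg (absorbed dose = energy per mass),
    = m²·s⁻².
Combining: kat·Gy = (s⁻¹·mol) · (m²·s⁻²) = m²·s⁻³·mol.

m²·s⁻³·mol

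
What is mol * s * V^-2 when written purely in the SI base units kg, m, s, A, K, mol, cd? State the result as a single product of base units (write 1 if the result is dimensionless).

kg⁻²·m⁻⁴·s⁷·A²·mol

V = kg·m²·s⁻³·A⁻¹.
So V⁻² = kg⁻²·m⁻⁴·s⁶·A².
Combining: mol·s·V⁻² = mol · s · (kg⁻²·m⁻⁴·s⁶·A²) = kg⁻²·m⁻⁴·s⁷·A²·mol.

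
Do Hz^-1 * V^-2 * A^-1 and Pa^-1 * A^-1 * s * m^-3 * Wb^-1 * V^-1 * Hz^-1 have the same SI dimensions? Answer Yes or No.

Left side:
  Hz = 1/s = s⁻¹ (frequency is cycles per second).
  So Hz⁻¹ = s.
  V = W/A (potential = power per current),
      = kg·m²·s⁻³·A⁻¹.
  So V⁻² = kg⁻²·m⁻⁴·s⁶·A².
  Combining: Hz⁻¹·V⁻²·A⁻¹ = s · (kg⁻²·m⁻⁴·s⁶·A²) · A⁻¹ = kg⁻²·m⁻⁴·s⁷·A.
Right side:
  Pa = N/m² (pressure = force per area),
      = kg·m⁻¹·s⁻².
  So Pa⁻¹ = kg⁻¹·m·s².
  Wb = V·s (flux: a volt is a weber per second),
      = kg·m²·s⁻²·A⁻¹.
  So Wb⁻¹ = kg⁻¹·m⁻²·s²·A.
  V = W/A (potential = power per current),
      = kg·m²·s⁻³·A⁻¹.
  So V⁻¹ = kg⁻¹·m⁻²·s³·A.
  Hz = 1/s = s⁻¹ (frequency is cycles per second).
  So Hz⁻¹ = s.
  Combining: Pa⁻¹·A⁻¹·s·m⁻³·Wb⁻¹·V⁻¹·Hz⁻¹ = (kg⁻¹·m·s²) · A⁻¹ · s · m⁻³ · (kg⁻¹·m⁻²·s²·A) · (kg⁻¹·m⁻²·s³·A) · s = kg⁻³·m⁻⁶·s⁹·A.
Left is kg⁻²·m⁻⁴·s⁷·A; right is kg⁻³·m⁻⁶·s⁹·A — different.

No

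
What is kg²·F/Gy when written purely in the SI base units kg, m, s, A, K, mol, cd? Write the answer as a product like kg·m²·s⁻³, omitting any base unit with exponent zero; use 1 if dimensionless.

kg·m⁻⁴·s⁶·A²

F = C/V (capacitance = charge per voltage),
    = A·s/(kg·m²·s⁻³·A⁻¹) (substituting C and V),
    = kg⁻¹·m⁻²·s⁴·A².
Gy = J/kg (absorbed dose = energy per mass),
    = m²·s⁻².
So Gy⁻¹ = m⁻²·s².
Combining: kg²·F·Gy⁻¹ = kg² · (kg⁻¹·m⁻²·s⁴·A²) · (m⁻²·s²) = kg·m⁻⁴·s⁶·A².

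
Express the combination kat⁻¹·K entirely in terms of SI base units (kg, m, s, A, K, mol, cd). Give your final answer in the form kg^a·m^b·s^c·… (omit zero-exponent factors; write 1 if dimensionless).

kat = s⁻¹·mol.
So kat⁻¹ = s·mol⁻¹.
Combining: kat⁻¹·K = (s·mol⁻¹) · K = s·K·mol⁻¹.

s·K·mol⁻¹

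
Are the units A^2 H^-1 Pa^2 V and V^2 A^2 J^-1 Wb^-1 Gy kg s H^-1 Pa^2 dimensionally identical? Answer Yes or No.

Yes

Left side:
  H = kg·m²·s⁻²·A⁻².
  So H⁻¹ = kg⁻¹·m⁻²·s²·A².
  Pa = kg·m⁻¹·s⁻².
  So Pa² = kg²·m⁻²·s⁻⁴.
  V = kg·m²·s⁻³·A⁻¹.
  Combining: A²·H⁻¹·Pa²·V = A² · (kg⁻¹·m⁻²·s²·A²) · (kg²·m⁻²·s⁻⁴) · (kg·m²·s⁻³·A⁻¹) = kg²·m⁻²·s⁻⁵·A³.
Right side:
  V = W/A (potential = power per current),
      = kg·m²·s⁻³·A⁻¹.
  So V² = kg²·m⁴·s⁻⁶·A⁻².
  J = N·m (work = force × distance),
      = kg·m²·s⁻².
  So J⁻¹ = kg⁻¹·m⁻²·s².
  Wb = V·s (flux: a volt is a weber per second),
      = kg·m²·s⁻²·A⁻¹.
  So Wb⁻¹ = kg⁻¹·m⁻²·s²·A.
  Gy = J/kg (absorbed dose = energy per mass),
      = m²·s⁻².
  H = Wb/A (inductance = flux per current),
      = kg·m²·s⁻²·A⁻².
  So H⁻¹ = kg⁻¹·m⁻²·s²·A².
  Pa = N/m² (pressure = force per area),
      = kg·m⁻¹·s⁻².
  So Pa² = kg²·m⁻²·s⁻⁴.
  Combining: V²·A²·J⁻¹·Wb⁻¹·Gy·kg·s·H⁻¹·Pa² = (kg²·m⁴·s⁻⁶·A⁻²) · A² · (kg⁻¹·m⁻²·s²) · (kg⁻¹·m⁻²·s²·A) · (m²·s⁻²) · kg · s · (kg⁻¹·m⁻²·s²·A²) · (kg²·m⁻²·s⁻⁴) = kg²·m⁻²·s⁻⁵·A³.
Both reduce to kg²·m⁻²·s⁻⁵·A³.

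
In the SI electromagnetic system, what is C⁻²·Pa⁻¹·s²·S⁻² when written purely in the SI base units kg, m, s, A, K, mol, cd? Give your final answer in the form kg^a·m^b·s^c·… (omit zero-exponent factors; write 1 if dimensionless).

C = A·s = s·A (charge = current × time).
So C⁻² = s⁻²·A⁻².
Pa = N/m² (pressure = force per area),
    = kg·m⁻¹·s⁻².
So Pa⁻¹ = kg⁻¹·m·s².
S = 1/Ω (conductance is reciprocal resistance),
    = kg⁻¹·m⁻²·s³·A².
So S⁻² = kg²·m⁴·s⁻⁶·A⁻⁴.
Combining: C⁻²·Pa⁻¹·s²·S⁻² = (s⁻²·A⁻²) · (kg⁻¹·m·s²) · s² · (kg²·m⁴·s⁻⁶·A⁻⁴) = kg·m⁵·s⁻⁴·A⁻⁶.

kg·m⁵·s⁻⁴·A⁻⁶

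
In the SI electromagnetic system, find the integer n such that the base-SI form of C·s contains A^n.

C = s·A.
Combining: C·s = (s·A) · s = s²·A.
The exponent of A is 1.

1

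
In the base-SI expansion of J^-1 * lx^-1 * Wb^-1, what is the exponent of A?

J = N·m (work = force × distance),
    = kg·m²·s⁻².
So J⁻¹ = kg⁻¹·m⁻²·s².
lx = lm/m² (illuminance = luminous flux per area),
    = m⁻²·cd.
So lx⁻¹ = m²·cd⁻¹.
Wb = V·s (flux: a volt is a weber per second),
    = kg·m²·s⁻²·A⁻¹.
So Wb⁻¹ = kg⁻¹·m⁻²·s²·A.
Combining: J⁻¹·lx⁻¹·Wb⁻¹ = (kg⁻¹·m⁻²·s²) · (m²·cd⁻¹) · (kg⁻¹·m⁻²·s²·A) = kg⁻²·m⁻²·s⁴·A·cd⁻¹.
The exponent of A is 1.

1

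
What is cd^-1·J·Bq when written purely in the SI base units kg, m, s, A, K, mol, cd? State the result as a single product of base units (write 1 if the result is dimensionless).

kg·m²·s⁻³·cd⁻¹

J = N·m (work = force × distance),
    = kg·m²·s⁻².
Bq = 1/s = s⁻¹ (activity is decays per second).
Combining: cd⁻¹·J·Bq = cd⁻¹ · (kg·m²·s⁻²) · s⁻¹ = kg·m²·s⁻³·cd⁻¹.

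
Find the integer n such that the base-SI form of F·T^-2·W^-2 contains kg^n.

F = C/V (capacitance = charge per voltage),
    = A·s/(kg·m²·s⁻³·A⁻¹) (substituting C and V),
    = kg⁻¹·m⁻²·s⁴·A².
T = Wb/m² (flux density = flux per area),
    = kg·s⁻²·A⁻¹.
So T⁻² = kg⁻²·s⁴·A².
W = J/s (power = energy per time),
    = kg·m²·s⁻³.
So W⁻² = kg⁻²·m⁻⁴·s⁶.
Combining: F·T⁻²·W⁻² = (kg⁻¹·m⁻²·s⁴·A²) · (kg⁻²·s⁴·A²) · (kg⁻²·m⁻⁴·s⁶) = kg⁻⁵·m⁻⁶·s¹⁴·A⁴.
The exponent of kg is -5.

-5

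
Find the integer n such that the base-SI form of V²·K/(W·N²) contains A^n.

-2

W = J/s (power = energy per time),
    = kg·m²·s⁻³.
So W⁻¹ = kg⁻¹·m⁻²·s³.
N = kg·m/s² = kg·m·s⁻² (force = mass × acceleration).
So N⁻² = kg⁻²·m⁻²·s⁴.
V = W/A (potential = power per current),
    = kg·m²·s⁻³·A⁻¹.
So V² = kg²·m⁴·s⁻⁶·A⁻².
Combining: W⁻¹·N⁻²·V²·K = (kg⁻¹·m⁻²·s³) · (kg⁻²·m⁻²·s⁴) · (kg²·m⁴·s⁻⁶·A⁻²) · K = kg⁻¹·s·A⁻²·K.
The exponent of A is -2.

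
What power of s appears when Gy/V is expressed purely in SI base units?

1

V = W/A (potential = power per current),
    = kg·m²·s⁻³·A⁻¹.
So V⁻¹ = kg⁻¹·m⁻²·s³·A.
Gy = J/kg (absorbed dose = energy per mass),
    = m²·s⁻².
Combining: V⁻¹·Gy = (kg⁻¹·m⁻²·s³·A) · (m²·s⁻²) = kg⁻¹·s·A.
The exponent of s is 1.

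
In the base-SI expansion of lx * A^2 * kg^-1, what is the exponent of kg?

-1

lx = lm/m² (illuminance = luminous flux per area),
    = m⁻²·cd.
Combining: lx·A²·kg⁻¹ = (m⁻²·cd) · A² · kg⁻¹ = kg⁻¹·m⁻²·A²·cd.
The exponent of kg is -1.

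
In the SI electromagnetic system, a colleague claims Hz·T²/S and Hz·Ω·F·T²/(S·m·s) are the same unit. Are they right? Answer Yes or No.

Left side:
  Hz = s⁻¹.
  T = kg·s⁻²·A⁻¹.
  So T² = kg²·s⁻⁴·A⁻².
  S = kg⁻¹·m⁻²·s³·A².
  So S⁻¹ = kg·m²·s⁻³·A⁻².
  Combining: Hz·T²·S⁻¹ = s⁻¹ · (kg²·s⁻⁴·A⁻²) · (kg·m²·s⁻³·A⁻²) = kg³·m²·s⁻⁸·A⁻⁴.
Right side:
  S = 1/Ω (conductance is reciprocal resistance),
      = kg⁻¹·m⁻²·s³·A².
  So S⁻¹ = kg·m²·s⁻³·A⁻².
  Hz = 1/s = s⁻¹ (frequency is cycles per second).
  Ω = V/A (resistance = voltage per current),
      = kg·m²·s⁻³·A⁻².
  F = C/V (capacitance = charge per voltage),
      = A·s/(kg·m²·s⁻³·A⁻¹) (substituting C and V),
      = kg⁻¹·m⁻²·s⁴·A².
  T = Wb/m² (flux density = flux per area),
      = kg·s⁻²·A⁻¹.
  So T² = kg²·s⁻⁴·A⁻².
  Combining: S⁻¹·m⁻¹·s⁻¹·Hz·Ω·F·T² = (kg·m²·s⁻³·A⁻²) · m⁻¹ · s⁻¹ · s⁻¹ · (kg·m²·s⁻³·A⁻²) · (kg⁻¹·m⁻²·s⁴·A²) · (kg²·s⁻⁴·A⁻²) = kg³·m·s⁻⁸·A⁻⁴.
Left is kg³·m²·s⁻⁸·A⁻⁴; right is kg³·m·s⁻⁸·A⁻⁴ — different.

No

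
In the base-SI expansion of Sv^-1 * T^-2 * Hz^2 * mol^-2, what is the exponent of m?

-2

Sv = m²·s⁻².
So Sv⁻¹ = m⁻²·s².
T = kg·s⁻²·A⁻¹.
So T⁻² = kg⁻²·s⁴·A².
Hz = s⁻¹.
So Hz² = s⁻².
Combining: Sv⁻¹·T⁻²·Hz²·mol⁻² = (m⁻²·s²) · (kg⁻²·s⁴·A²) · s⁻² · mol⁻² = kg⁻²·m⁻²·s⁴·A²·mol⁻².
The exponent of m is -2.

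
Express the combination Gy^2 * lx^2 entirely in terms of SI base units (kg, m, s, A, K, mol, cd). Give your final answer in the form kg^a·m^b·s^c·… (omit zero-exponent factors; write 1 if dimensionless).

Gy = J/kg (absorbed dose = energy per mass),
    = m²·s⁻².
So Gy² = m⁴·s⁻⁴.
lx = lm/m² (illuminance = luminous flux per area),
    = m⁻²·cd.
So lx² = m⁻⁴·cd².
Combining: Gy²·lx² = (m⁴·s⁻⁴) · (m⁻⁴·cd²) = s⁻⁴·cd².

s⁻⁴·cd²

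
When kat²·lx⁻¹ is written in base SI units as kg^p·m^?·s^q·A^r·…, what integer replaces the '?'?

2

kat = mol/s = s⁻¹·mol (catalytic activity).
So kat² = s⁻²·mol².
lx = lm/m² (illuminance = luminous flux per area),
    = m⁻²·cd.
So lx⁻¹ = m²·cd⁻¹.
Combining: kat²·lx⁻¹ = (s⁻²·mol²) · (m²·cd⁻¹) = m²·s⁻²·mol²·cd⁻¹.
The exponent of m is 2.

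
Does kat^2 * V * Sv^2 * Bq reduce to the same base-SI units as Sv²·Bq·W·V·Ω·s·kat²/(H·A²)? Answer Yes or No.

No

Left side:
  kat = s⁻¹·mol.
  So kat² = s⁻²·mol².
  V = kg·m²·s⁻³·A⁻¹.
  Sv = m²·s⁻².
  So Sv² = m⁴·s⁻⁴.
  Bq = s⁻¹.
  Combining: kat²·V·Sv²·Bq = (s⁻²·mol²) · (kg·m²·s⁻³·A⁻¹) · (m⁴·s⁻⁴) · s⁻¹ = kg·m⁶·s⁻¹⁰·A⁻¹·mol².
Right side:
  H = Wb/A (inductance = flux per current),
      = kg·m²·s⁻²·A⁻².
  So H⁻¹ = kg⁻¹·m⁻²·s²·A².
  Sv = J/kg (equivalent dose = energy per mass),
      = m²·s⁻².
  So Sv² = m⁴·s⁻⁴.
  Bq = 1/s = s⁻¹ (activity is decays per second).
  W = J/s (power = energy per time),
      = kg·m²·s⁻³.
  V = W/A (potential = power per current),
      = kg·m²·s⁻³·A⁻¹.
  Ω = V/A (resistance = voltage per current),
      = kg·m²·s⁻³·A⁻².
  kat = mol/s = s⁻¹·mol (catalytic activity).
  So kat² = s⁻²·mol².
  Combining: H⁻¹·Sv²·Bq·W·V·Ω·s·kat²·A⁻² = (kg⁻¹·m⁻²·s²·A²) · (m⁴·s⁻⁴) · s⁻¹ · (kg·m²·s⁻³) · (kg·m²·s⁻³·A⁻¹) · (kg·m²·s⁻³·A⁻²) · s · (s⁻²·mol²) · A⁻² = kg²·m⁸·s⁻¹³·A⁻³·mol².
Left is kg·m⁶·s⁻¹⁰·A⁻¹·mol²; right is kg²·m⁸·s⁻¹³·A⁻³·mol² — different.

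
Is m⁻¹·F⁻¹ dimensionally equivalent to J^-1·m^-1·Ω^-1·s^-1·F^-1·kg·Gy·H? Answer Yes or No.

Yes

Left side:
  F = kg⁻¹·m⁻²·s⁴·A².
  So F⁻¹ = kg·m²·s⁻⁴·A⁻².
  Combining: m⁻¹·F⁻¹ = m⁻¹ · (kg·m²·s⁻⁴·A⁻²) = kg·m·s⁻⁴·A⁻².
Right side:
  J = kg·m²·s⁻².
  So J⁻¹ = kg⁻¹·m⁻²·s².
  Ω = kg·m²·s⁻³·A⁻².
  So Ω⁻¹ = kg⁻¹·m⁻²·s³·A².
  F = kg⁻¹·m⁻²·s⁴·A².
  So F⁻¹ = kg·m²·s⁻⁴·A⁻².
  Gy = m²·s⁻².
  H = kg·m²·s⁻²·A⁻².
  Combining: J⁻¹·m⁻¹·Ω⁻¹·s⁻¹·F⁻¹·kg·Gy·H = (kg⁻¹·m⁻²·s²) · m⁻¹ · (kg⁻¹·m⁻²·s³·A²) · s⁻¹ · (kg·m²·s⁻⁴·A⁻²) · kg · (m²·s⁻²) · (kg·m²·s⁻²·A⁻²) = kg·m·s⁻⁴·A⁻².
Both reduce to kg·m·s⁻⁴·A⁻².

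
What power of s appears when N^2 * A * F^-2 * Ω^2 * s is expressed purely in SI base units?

-17

N = kg·m/s² = kg·m·s⁻² (force = mass × acceleration).
So N² = kg²·m²·s⁻⁴.
F = C/V (capacitance = charge per voltage),
    = A·s/(kg·m²·s⁻³·A⁻¹) (substituting C and V),
    = kg⁻¹·m⁻²·s⁴·A².
So F⁻² = kg²·m⁴·s⁻⁸·A⁻⁴.
Ω = V/A (resistance = voltage per current),
    = kg·m²·s⁻³·A⁻².
So Ω² = kg²·m⁴·s⁻⁶·A⁻⁴.
Combining: N²·A·F⁻²·Ω²·s = (kg²·m²·s⁻⁴) · A · (kg²·m⁴·s⁻⁸·A⁻⁴) · (kg²·m⁴·s⁻⁶·A⁻⁴) · s = kg⁶·m¹⁰·s⁻¹⁷·A⁻⁷.
The exponent of s is -17.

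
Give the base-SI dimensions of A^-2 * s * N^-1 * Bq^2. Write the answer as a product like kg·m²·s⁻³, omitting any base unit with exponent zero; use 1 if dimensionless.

N = kg·m/s² = kg·m·s⁻² (force = mass × acceleration).
So N⁻¹ = kg⁻¹·m⁻¹·s².
Bq = 1/s = s⁻¹ (activity is decays per second).
So Bq² = s⁻².
Combining: A⁻²·s·N⁻¹·Bq² = A⁻² · s · (kg⁻¹·m⁻¹·s²) · s⁻² = kg⁻¹·m⁻¹·s·A⁻².

kg⁻¹·m⁻¹·s·A⁻²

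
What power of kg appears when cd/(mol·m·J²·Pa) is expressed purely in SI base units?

J = N·m (work = force × distance),
    = kg·m²·s⁻².
So J⁻² = kg⁻²·m⁻⁴·s⁴.
Pa = N/m² (pressure = force per area),
    = kg·m⁻¹·s⁻².
So Pa⁻¹ = kg⁻¹·m·s².
Combining: mol⁻¹·m⁻¹·J⁻²·cd·Pa⁻¹ = mol⁻¹ · m⁻¹ · (kg⁻²·m⁻⁴·s⁴) · cd · (kg⁻¹·m·s²) = kg⁻³·m⁻⁴·s⁶·mol⁻¹·cd.
The exponent of kg is -3.

-3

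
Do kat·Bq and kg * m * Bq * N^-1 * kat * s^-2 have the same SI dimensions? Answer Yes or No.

Yes

Left side:
  kat = s⁻¹·mol.
  Bq = s⁻¹.
  Combining: kat·Bq = (s⁻¹·mol) · s⁻¹ = s⁻²·mol.
Right side:
  Bq = 1/s = s⁻¹ (activity is decays per second).
  N = kg·m/s² = kg·m·s⁻² (force = mass × acceleration).
  So N⁻¹ = kg⁻¹·m⁻¹·s².
  kat = mol/s = s⁻¹·mol (catalytic activity).
  Combining: kg·m·Bq·N⁻¹·kat·s⁻² = kg · m · s⁻¹ · (kg⁻¹·m⁻¹·s²) · (s⁻¹·mol) · s⁻² = s⁻²·mol.
Both reduce to s⁻²·mol.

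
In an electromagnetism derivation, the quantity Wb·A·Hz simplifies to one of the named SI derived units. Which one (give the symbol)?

W

Wb = V·s (flux: a volt is a weber per second),
    = kg·m²·s⁻²·A⁻¹.
Hz = 1/s = s⁻¹ (frequency is cycles per second).
Combining: Wb·A·Hz = (kg·m²·s⁻²·A⁻¹) · A · s⁻¹ = kg·m²·s⁻³.
kg·m²·s⁻³ is the base-SI form of the watt.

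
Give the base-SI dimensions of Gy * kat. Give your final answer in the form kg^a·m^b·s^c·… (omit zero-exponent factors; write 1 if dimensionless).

Gy = m²·s⁻².
kat = s⁻¹·mol.
Combining: Gy·kat = (m²·s⁻²) · (s⁻¹·mol) = m²·s⁻³·mol.

m²·s⁻³·mol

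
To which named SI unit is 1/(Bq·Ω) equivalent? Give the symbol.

F

Bq = s⁻¹.
So Bq⁻¹ = s.
Ω = kg·m²·s⁻³·A⁻².
So Ω⁻¹ = kg⁻¹·m⁻²·s³·A².
Combining: Bq⁻¹·Ω⁻¹ = s · (kg⁻¹·m⁻²·s³·A²) = kg⁻¹·m⁻²·s⁴·A².
kg⁻¹·m⁻²·s⁴·A² is the base-SI form of the farad.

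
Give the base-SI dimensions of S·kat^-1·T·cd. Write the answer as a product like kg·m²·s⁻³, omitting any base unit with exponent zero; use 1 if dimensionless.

m⁻²·s²·A·mol⁻¹·cd

S = 1/Ω (conductance is reciprocal resistance),
    = kg⁻¹·m⁻²·s³·A².
kat = mol/s = s⁻¹·mol (catalytic activity).
So kat⁻¹ = s·mol⁻¹.
T = Wb/m² (flux density = flux per area),
    = kg·s⁻²·A⁻¹.
Combining: S·kat⁻¹·T·cd = (kg⁻¹·m⁻²·s³·A²) · (s·mol⁻¹) · (kg·s⁻²·A⁻¹) · cd = m⁻²·s²·A·mol⁻¹·cd.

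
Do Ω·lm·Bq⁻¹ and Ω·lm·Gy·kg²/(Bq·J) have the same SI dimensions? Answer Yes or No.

Left side:
  Ω = kg·m²·s⁻³·A⁻².
  lm = cd.
  Bq = s⁻¹.
  So Bq⁻¹ = s.
  Combining: Ω·lm·Bq⁻¹ = (kg·m²·s⁻³·A⁻²) · cd · s = kg·m²·s⁻²·A⁻²·cd.
Right side:
  Ω = V/A (resistance = voltage per current),
      = kg·m²·s⁻³·A⁻².
  Bq = 1/s = s⁻¹ (activity is decays per second).
  So Bq⁻¹ = s.
  lm = cd·sr = cd (luminous flux; sr is dimensionless).
  Gy = J/kg (absorbed dose = energy per mass),
      = m²·s⁻².
  J = N·m (work = force × distance),
      = kg·m²·s⁻².
  So J⁻¹ = kg⁻¹·m⁻²·s².
  Combining: Ω·Bq⁻¹·lm·Gy·kg²·J⁻¹ = (kg·m²·s⁻³·A⁻²) · s · cd · (m²·s⁻²) · kg² · (kg⁻¹·m⁻²·s²) = kg²·m²·s⁻²·A⁻²·cd.
Left is kg·m²·s⁻²·A⁻²·cd; right is kg²·m²·s⁻²·A⁻²·cd — different.

No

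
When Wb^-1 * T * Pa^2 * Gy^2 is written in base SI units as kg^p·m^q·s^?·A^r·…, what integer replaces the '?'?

Wb = kg·m²·s⁻²·A⁻¹.
So Wb⁻¹ = kg⁻¹·m⁻²·s²·A.
T = kg·s⁻²·A⁻¹.
Pa = kg·m⁻¹·s⁻².
So Pa² = kg²·m⁻²·s⁻⁴.
Gy = m²·s⁻².
So Gy² = m⁴·s⁻⁴.
Combining: Wb⁻¹·T·Pa²·Gy² = (kg⁻¹·m⁻²·s²·A) · (kg·s⁻²·A⁻¹) · (kg²·m⁻²·s⁻⁴) · (m⁴·s⁻⁴) = kg²·s⁻⁸.
The exponent of s is -8.

-8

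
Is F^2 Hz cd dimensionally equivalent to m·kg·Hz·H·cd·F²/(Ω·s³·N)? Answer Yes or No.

Left side:
  F = C/V (capacitance = charge per voltage),
      = A·s/(kg·m²·s⁻³·A⁻¹) (substituting C and V),
      = kg⁻¹·m⁻²·s⁴·A².
  So F² = kg⁻²·m⁻⁴·s⁸·A⁴.
  Hz = 1/s = s⁻¹ (frequency is cycles per second).
  Combining: F²·Hz·cd = (kg⁻²·m⁻⁴·s⁸·A⁴) · s⁻¹ · cd = kg⁻²·m⁻⁴·s⁷·A⁴·cd.
Right side:
  Ω = V/A (resistance = voltage per current),
      = kg·m²·s⁻³·A⁻².
  So Ω⁻¹ = kg⁻¹·m⁻²·s³·A².
  Hz = 1/s = s⁻¹ (frequency is cycles per second).
  H = Wb/A (inductance = flux per current),
      = kg·m²·s⁻²·A⁻².
  N = kg·m/s² = kg·m·s⁻² (force = mass × acceleration).
  So N⁻¹ = kg⁻¹·m⁻¹·s².
  F = C/V (capacitance = charge per voltage),
      = A·s/(kg·m²·s⁻³·A⁻¹) (substituting C and V),
      = kg⁻¹·m⁻²·s⁴·A².
  So F² = kg⁻²·m⁻⁴·s⁸·A⁴.
  Combining: m·kg·Ω⁻¹·Hz·H·cd·s⁻³·N⁻¹·F² = m · kg · (kg⁻¹·m⁻²·s³·A²) · s⁻¹ · (kg·m²·s⁻²·A⁻²) · cd · s⁻³ · (kg⁻¹·m⁻¹·s²) · (kg⁻²·m⁻⁴·s⁸·A⁴) = kg⁻²·m⁻⁴·s⁷·A⁴·cd.
Both reduce to kg⁻²·m⁻⁴·s⁷·A⁴·cd.

Yes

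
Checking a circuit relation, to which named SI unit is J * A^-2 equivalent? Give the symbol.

H

J = N·m (work = force × distance),
    = kg·m²·s⁻².
Combining: J·A⁻² = (kg·m²·s⁻²) · A⁻² = kg·m²·s⁻²·A⁻².
kg·m²·s⁻²·A⁻² is the base-SI form of the henry.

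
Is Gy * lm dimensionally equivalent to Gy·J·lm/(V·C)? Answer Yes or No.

Left side:
  Gy = J/kg (absorbed dose = energy per mass),
      = m²·s⁻².
  lm = cd·sr = cd (luminous flux; sr is dimensionless).
  Combining: Gy·lm = (m²·s⁻²) · cd = m²·s⁻²·cd.
Right side:
  Gy = J/kg (absorbed dose = energy per mass),
      = m²·s⁻².
  J = N·m (work = force × distance),
      = kg·m²·s⁻².
  lm = cd·sr = cd (luminous flux; sr is dimensionless).
  V = W/A (potential = power per current),
      = kg·m²·s⁻³·A⁻¹.
  So V⁻¹ = kg⁻¹·m⁻²·s³·A.
  C = A·s = s·A (charge = current × time).
  So C⁻¹ = s⁻¹·A⁻¹.
  Combining: Gy·J·lm·V⁻¹·C⁻¹ = (m²·s⁻²) · (kg·m²·s⁻²) · cd · (kg⁻¹·m⁻²·s³·A) · (s⁻¹·A⁻¹) = m²·s⁻²·cd.
Both reduce to m²·s⁻²·cd.

Yes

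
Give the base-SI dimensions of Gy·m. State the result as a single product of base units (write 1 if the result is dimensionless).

Gy = m²·s⁻².
Combining: Gy·m = (m²·s⁻²) · m = m³·s⁻².

m³·s⁻²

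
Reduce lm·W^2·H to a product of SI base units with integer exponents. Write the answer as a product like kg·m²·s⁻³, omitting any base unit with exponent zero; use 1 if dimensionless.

kg³·m⁶·s⁻⁸·A⁻²·cd

lm = cd·sr = cd (luminous flux; sr is dimensionless).
W = J/s (power = energy per time),
    = kg·m²·s⁻³.
So W² = kg²·m⁴·s⁻⁶.
H = Wb/A (inductance = flux per current),
    = kg·m²·s⁻²·A⁻².
Combining: lm·W²·H = cd · (kg²·m⁴·s⁻⁶) · (kg·m²·s⁻²·A⁻²) = kg³·m⁶·s⁻⁸·A⁻²·cd.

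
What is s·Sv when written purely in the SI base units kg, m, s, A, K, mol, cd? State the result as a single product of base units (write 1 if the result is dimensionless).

m²·s⁻¹

Sv = J/kg (equivalent dose = energy per mass),
    = m²·s⁻².
Combining: s·Sv = s · (m²·s⁻²) = m²·s⁻¹.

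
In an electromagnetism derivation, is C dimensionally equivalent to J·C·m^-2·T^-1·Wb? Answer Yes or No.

No

Left side:
  C = s·A.
Right side:
  J = kg·m²·s⁻².
  C = s·A.
  T = kg·s⁻²·A⁻¹.
  So T⁻¹ = kg⁻¹·s²·A.
  Wb = kg·m²·s⁻²·A⁻¹.
  Combining: J·C·m⁻²·T⁻¹·Wb = (kg·m²·s⁻²) · (s·A) · m⁻² · (kg⁻¹·s²·A) · (kg·m²·s⁻²·A⁻¹) = kg·m²·s⁻¹·A.
Left is s·A; right is kg·m²·s⁻¹·A — different.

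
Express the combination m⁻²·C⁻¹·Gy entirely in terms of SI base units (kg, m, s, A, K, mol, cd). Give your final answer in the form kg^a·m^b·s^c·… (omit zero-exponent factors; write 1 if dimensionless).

s⁻³·A⁻¹

C = A·s = s·A (charge = current × time).
So C⁻¹ = s⁻¹·A⁻¹.
Gy = J/kg (absorbed dose = energy per mass),
    = m²·s⁻².
Combining: m⁻²·C⁻¹·Gy = m⁻² · (s⁻¹·A⁻¹) · (m²·s⁻²) = s⁻³·A⁻¹.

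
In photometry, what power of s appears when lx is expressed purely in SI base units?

lx = lm/m² (illuminance = luminous flux per area),
    = m⁻²·cd.
The exponent of s is 0.

0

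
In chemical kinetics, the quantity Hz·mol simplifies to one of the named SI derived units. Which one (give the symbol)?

kat

Hz = s⁻¹.
Combining: Hz·mol = s⁻¹ · mol = s⁻¹·mol.
s⁻¹·mol is the base-SI form of the katal.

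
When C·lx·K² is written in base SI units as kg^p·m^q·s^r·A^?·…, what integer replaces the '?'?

1

C = A·s = s·A (charge = current × time).
lx = lm/m² (illuminance = luminous flux per area),
    = m⁻²·cd.
Combining: C·lx·K² = (s·A) · (m⁻²·cd) · K² = m⁻²·s·A·K²·cd.
The exponent of A is 1.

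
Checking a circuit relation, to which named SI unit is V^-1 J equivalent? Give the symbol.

C

V = W/A (potential = power per current),
    = kg·m²·s⁻³·A⁻¹.
So V⁻¹ = kg⁻¹·m⁻²·s³·A.
J = N·m (work = force × distance),
    = kg·m²·s⁻².
Combining: V⁻¹·J = (kg⁻¹·m⁻²·s³·A) · (kg·m²·s⁻²) = s·A.
s·A is the base-SI form of the coulomb.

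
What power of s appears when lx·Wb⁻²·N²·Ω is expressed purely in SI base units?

lx = m⁻²·cd.
Wb = kg·m²·s⁻²·A⁻¹.
So Wb⁻² = kg⁻²·m⁻⁴·s⁴·A².
N = kg·m·s⁻².
So N² = kg²·m²·s⁻⁴.
Ω = kg·m²·s⁻³·A⁻².
Combining: lx·Wb⁻²·N²·Ω = (m⁻²·cd) · (kg⁻²·m⁻⁴·s⁴·A²) · (kg²·m²·s⁻⁴) · (kg·m²·s⁻³·A⁻²) = kg·m⁻²·s⁻³·cd.
The exponent of s is -3.

-3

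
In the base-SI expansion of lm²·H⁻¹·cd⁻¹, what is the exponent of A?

2

lm = cd.
So lm² = cd².
H = kg·m²·s⁻²·A⁻².
So H⁻¹ = kg⁻¹·m⁻²·s²·A².
Combining: lm²·H⁻¹·cd⁻¹ = cd² · (kg⁻¹·m⁻²·s²·A²) · cd⁻¹ = kg⁻¹·m⁻²·s²·A²·cd.
The exponent of A is 2.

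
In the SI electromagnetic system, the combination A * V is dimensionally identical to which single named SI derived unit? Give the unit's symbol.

W

V = W/A (potential = power per current),
    = kg·m²·s⁻³·A⁻¹.
Combining: A·V = A · (kg·m²·s⁻³·A⁻¹) = kg·m²·s⁻³.
kg·m²·s⁻³ is the base-SI form of the watt.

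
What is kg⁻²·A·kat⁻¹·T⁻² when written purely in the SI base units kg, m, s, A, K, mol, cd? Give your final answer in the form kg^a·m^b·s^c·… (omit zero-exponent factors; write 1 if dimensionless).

kg⁻⁴·s⁵·A³·mol⁻¹

kat = mol/s = s⁻¹·mol (catalytic activity).
So kat⁻¹ = s·mol⁻¹.
T = Wb/m² (flux density = flux per area),
    = kg·s⁻²·A⁻¹.
So T⁻² = kg⁻²·s⁴·A².
Combining: kg⁻²·A·kat⁻¹·T⁻² = kg⁻² · A · (s·mol⁻¹) · (kg⁻²·s⁴·A²) = kg⁻⁴·s⁵·A³·mol⁻¹.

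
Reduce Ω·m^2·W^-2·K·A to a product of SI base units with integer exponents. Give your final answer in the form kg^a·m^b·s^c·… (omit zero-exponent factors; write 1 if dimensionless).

kg⁻¹·s³·A⁻¹·K

Ω = kg·m²·s⁻³·A⁻².
W = kg·m²·s⁻³.
So W⁻² = kg⁻²·m⁻⁴·s⁶.
Combining: Ω·m²·W⁻²·K·A = (kg·m²·s⁻³·A⁻²) · m² · (kg⁻²·m⁻⁴·s⁶) · K · A = kg⁻¹·s³·A⁻¹·K.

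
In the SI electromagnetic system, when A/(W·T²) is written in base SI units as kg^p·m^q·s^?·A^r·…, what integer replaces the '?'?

7

W = kg·m²·s⁻³.
So W⁻¹ = kg⁻¹·m⁻²·s³.
T = kg·s⁻²·A⁻¹.
So T⁻² = kg⁻²·s⁴·A².
Combining: W⁻¹·A·T⁻² = (kg⁻¹·m⁻²·s³) · A · (kg⁻²·s⁴·A²) = kg⁻³·m⁻²·s⁷·A³.
The exponent of s is 7.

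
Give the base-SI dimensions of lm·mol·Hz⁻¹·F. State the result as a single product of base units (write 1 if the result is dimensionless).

kg⁻¹·m⁻²·s⁵·A²·mol·cd

lm = cd·sr = cd (luminous flux; sr is dimensionless).
Hz = 1/s = s⁻¹ (frequency is cycles per second).
So Hz⁻¹ = s.
F = C/V (capacitance = charge per voltage),
    = A·s/(kg·m²·s⁻³·A⁻¹) (substituting C and V),
    = kg⁻¹·m⁻²·s⁴·A².
Combining: lm·mol·Hz⁻¹·F = cd · mol · s · (kg⁻¹·m⁻²·s⁴·A²) = kg⁻¹·m⁻²·s⁵·A²·mol·cd.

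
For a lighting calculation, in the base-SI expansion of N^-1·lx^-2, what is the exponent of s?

2

N = kg·m/s² = kg·m·s⁻² (force = mass × acceleration).
So N⁻¹ = kg⁻¹·m⁻¹·s².
lx = lm/m² (illuminance = luminous flux per area),
    = m⁻²·cd.
So lx⁻² = m⁴·cd⁻².
Combining: N⁻¹·lx⁻² = (kg⁻¹·m⁻¹·s²) · (m⁴·cd⁻²) = kg⁻¹·m³·s²·cd⁻².
The exponent of s is 2.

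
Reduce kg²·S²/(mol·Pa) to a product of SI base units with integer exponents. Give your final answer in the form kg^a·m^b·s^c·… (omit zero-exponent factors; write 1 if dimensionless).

kg⁻¹·m⁻³·s⁸·A⁴·mol⁻¹

S = 1/Ω (conductance is reciprocal resistance),
    = kg⁻¹·m⁻²·s³·A².
So S² = kg⁻²·m⁻⁴·s⁶·A⁴.
Pa = N/m² (pressure = force per area),
    = kg·m⁻¹·s⁻².
So Pa⁻¹ = kg⁻¹·m·s².
Combining: mol⁻¹·kg²·S²·Pa⁻¹ = mol⁻¹ · kg² · (kg⁻²·m⁻⁴·s⁶·A⁴) · (kg⁻¹·m·s²) = kg⁻¹·m⁻³·s⁸·A⁴·mol⁻¹.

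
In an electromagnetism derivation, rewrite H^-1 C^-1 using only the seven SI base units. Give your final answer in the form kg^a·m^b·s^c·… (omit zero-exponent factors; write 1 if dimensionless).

kg⁻¹·m⁻²·s·A

H = Wb/A (inductance = flux per current),
    = kg·m²·s⁻²·A⁻².
So H⁻¹ = kg⁻¹·m⁻²·s²·A².
C = A·s = s·A (charge = current × time).
So C⁻¹ = s⁻¹·A⁻¹.
Combining: H⁻¹·C⁻¹ = (kg⁻¹·m⁻²·s²·A²) · (s⁻¹·A⁻¹) = kg⁻¹·m⁻²·s·A.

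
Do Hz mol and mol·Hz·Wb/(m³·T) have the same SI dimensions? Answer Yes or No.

Left side:
  Hz = 1/s = s⁻¹ (frequency is cycles per second).
  Combining: Hz·mol = s⁻¹ · mol = s⁻¹·mol.
Right side:
  T = kg·s⁻²·A⁻¹.
  So T⁻¹ = kg⁻¹·s²·A.
  Hz = s⁻¹.
  Wb = kg·m²·s⁻²·A⁻¹.
  Combining: m⁻³·mol·T⁻¹·Hz·Wb = m⁻³ · mol · (kg⁻¹·s²·A) · s⁻¹ · (kg·m²·s⁻²·A⁻¹) = m⁻¹·s⁻¹·mol.
Left is s⁻¹·mol; right is m⁻¹·s⁻¹·mol — different.

No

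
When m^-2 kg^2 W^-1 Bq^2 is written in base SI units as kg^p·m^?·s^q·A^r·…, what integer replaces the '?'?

W = kg·m²·s⁻³.
So W⁻¹ = kg⁻¹·m⁻²·s³.
Bq = s⁻¹.
So Bq² = s⁻².
Combining: m⁻²·kg²·W⁻¹·Bq² = m⁻² · kg² · (kg⁻¹·m⁻²·s³) · s⁻² = kg·m⁻⁴·s.
The exponent of m is -4.

-4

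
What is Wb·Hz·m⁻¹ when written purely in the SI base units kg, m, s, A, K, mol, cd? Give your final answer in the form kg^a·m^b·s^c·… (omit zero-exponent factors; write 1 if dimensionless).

Wb = kg·m²·s⁻²·A⁻¹.
Hz = s⁻¹.
Combining: Wb·Hz·m⁻¹ = (kg·m²·s⁻²·A⁻¹) · s⁻¹ · m⁻¹ = kg·m·s⁻³·A⁻¹.

kg·m·s⁻³·A⁻¹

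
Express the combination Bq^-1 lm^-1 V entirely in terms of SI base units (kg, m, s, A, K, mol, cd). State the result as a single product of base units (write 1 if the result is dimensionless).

kg·m²·s⁻²·A⁻¹·cd⁻¹

Bq = 1/s = s⁻¹ (activity is decays per second).
So Bq⁻¹ = s.
lm = cd·sr = cd (luminous flux; sr is dimensionless).
So lm⁻¹ = cd⁻¹.
V = W/A (potential = power per current),
    = kg·m²·s⁻³·A⁻¹.
Combining: Bq⁻¹·lm⁻¹·V = s · cd⁻¹ · (kg·m²·s⁻³·A⁻¹) = kg·m²·s⁻²·A⁻¹·cd⁻¹.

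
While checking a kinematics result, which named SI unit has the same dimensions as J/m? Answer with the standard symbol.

J = N·m (work = force × distance),
    = kg·m²·s⁻².
Combining: m⁻¹·J = m⁻¹ · (kg·m²·s⁻²) = kg·m·s⁻².
kg·m·s⁻² is the base-SI form of the newton.

N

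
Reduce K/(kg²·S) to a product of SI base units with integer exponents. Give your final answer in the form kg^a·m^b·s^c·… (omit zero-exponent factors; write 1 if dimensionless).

kg⁻¹·m²·s⁻³·A⁻²·K

S = kg⁻¹·m⁻²·s³·A².
So S⁻¹ = kg·m²·s⁻³·A⁻².
Combining: K·kg⁻²·S⁻¹ = K · kg⁻² · (kg·m²·s⁻³·A⁻²) = kg⁻¹·m²·s⁻³·A⁻²·K.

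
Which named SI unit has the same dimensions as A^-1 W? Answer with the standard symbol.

W = kg·m²·s⁻³.
Combining: A⁻¹·W = A⁻¹ · (kg·m²·s⁻³) = kg·m²·s⁻³·A⁻¹.
kg·m²·s⁻³·A⁻¹ is the base-SI form of the volt.

V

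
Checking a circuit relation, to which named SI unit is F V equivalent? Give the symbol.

C

F = kg⁻¹·m⁻²·s⁴·A².
V = kg·m²·s⁻³·A⁻¹.
Combining: F·V = (kg⁻¹·m⁻²·s⁴·A²) · (kg·m²·s⁻³·A⁻¹) = s·A.
s·A is the base-SI form of the coulomb.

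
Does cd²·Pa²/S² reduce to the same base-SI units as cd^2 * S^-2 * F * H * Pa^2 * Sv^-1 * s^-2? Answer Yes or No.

Left side:
  S = 1/Ω (conductance is reciprocal resistance),
      = kg⁻¹·m⁻²·s³·A².
  So S⁻² = kg²·m⁴·s⁻⁶·A⁻⁴.
  Pa = N/m² (pressure = force per area),
      = kg·m⁻¹·s⁻².
  So Pa² = kg²·m⁻²·s⁻⁴.
  Combining: cd²·S⁻²·Pa² = cd² · (kg²·m⁴·s⁻⁶·A⁻⁴) · (kg²·m⁻²·s⁻⁴) = kg⁴·m²·s⁻¹⁰·A⁻⁴·cd².
Right side:
  S = kg⁻¹·m⁻²·s³·A².
  So S⁻² = kg²·m⁴·s⁻⁶·A⁻⁴.
  F = kg⁻¹·m⁻²·s⁴·A².
  H = kg·m²·s⁻²·A⁻².
  Pa = kg·m⁻¹·s⁻².
  So Pa² = kg²·m⁻²·s⁻⁴.
  Sv = m²·s⁻².
  So Sv⁻¹ = m⁻²·s².
  Combining: cd²·S⁻²·F·H·Pa²·Sv⁻¹·s⁻² = cd² · (kg²·m⁴·s⁻⁶·A⁻⁴) · (kg⁻¹·m⁻²·s⁴·A²) · (kg·m²·s⁻²·A⁻²) · (kg²·m⁻²·s⁻⁴) · (m⁻²·s²) · s⁻² = kg⁴·s⁻⁸·A⁻⁴·cd².
Left is kg⁴·m²·s⁻¹⁰·A⁻⁴·cd²; right is kg⁴·s⁻⁸·A⁻⁴·cd² — different.

No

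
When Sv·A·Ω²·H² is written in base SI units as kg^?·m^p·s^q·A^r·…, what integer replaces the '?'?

Sv = J/kg (equivalent dose = energy per mass),
    = m²·s⁻².
Ω = V/A (resistance = voltage per current),
    = kg·m²·s⁻³·A⁻².
So Ω² = kg²·m⁴·s⁻⁶·A⁻⁴.
H = Wb/A (inductance = flux per current),
    = kg·m²·s⁻²·A⁻².
So H² = kg²·m⁴·s⁻⁴·A⁻⁴.
Combining: Sv·A·Ω²·H² = (m²·s⁻²) · A · (kg²·m⁴·s⁻⁶·A⁻⁴) · (kg²·m⁴·s⁻⁴·A⁻⁴) = kg⁴·m¹⁰·s⁻¹²·A⁻⁷.
The exponent of kg is 4.

4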